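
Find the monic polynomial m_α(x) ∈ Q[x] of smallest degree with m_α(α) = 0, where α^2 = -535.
m_α(x) = x^2 + 535

α satisfies α^2 + 535 = 0, so x^2 + 535 annihilates α. Since d = -535 is squarefree and ≠ 1, it is not a perfect square in Q, so x^2 + 535 has no rational root and is therefore irreducible over Q (a degree-2 polynomial over a field is irreducible iff it has no root). Hence m_α(x) = x^2 + 535.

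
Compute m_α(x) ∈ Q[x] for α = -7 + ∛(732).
m_α(x) = x^3 + 21x^2 + 147x - 389

Set β = α + 7 = ∛(732), so β^3 = 732. Then (α + 7)^3 - 732 = 0, i.e. α is a root of g(x) = (x + 7)^3 - 732 = x^3 + 21x^2 + 147x - 389. Since g(x) = h(x + 7) where h(x) = x^3 - 732, and h is irreducible over Q (because 732 is not a perfect cube, so h has no rational root, and a monic cubic with no rational root is irreducible), g is also irreducible (irreducibility is preserved under the substitution x → x + 7). Hence m_α(x) = x^3 + 21x^2 + 147x - 389.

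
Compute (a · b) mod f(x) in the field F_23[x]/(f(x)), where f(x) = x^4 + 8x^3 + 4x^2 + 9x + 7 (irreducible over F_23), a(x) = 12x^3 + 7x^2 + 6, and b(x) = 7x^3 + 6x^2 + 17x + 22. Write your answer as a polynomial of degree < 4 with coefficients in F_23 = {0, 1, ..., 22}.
a · b ≡ 12x^3 + 8x^2 + 11x + 13 (mod f(x))

Multiply in F_23[x]: a(x)·b(x) = (12x^3 + 7x^2 + 6)·(7x^3 + 6x^2 + 17x + 22) = 15x^6 + 6x^5 + 16x^4 + 11x^3 + 6x^2 + 10x + 17. This has degree ≥ 4, so divide by f(x) over F_23: 15x^6 + 6x^5 + 16x^4 + 11x^3 + 6x^2 + 10x + 17 = (15x^2 + x + 17)·(x^4 + 8x^3 + 4x^2 + 9x + 7) + (12x^3 + 8x^2 + 11x + 13). Hence a·b ≡ 12x^3 + 8x^2 + 11x + 13 (mod f). (F_23[x]/(f) is a field with 23^4 = 279841 elements since f is irreducible of degree 4.)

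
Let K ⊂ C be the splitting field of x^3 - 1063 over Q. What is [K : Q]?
[K : Q] = 6

The roots of x^3 - 1063 are ∛1063, ω∛1063, ω^2∛1063 where ω = e^(2πi/3) is a primitive cube root of unity, so K = Q(∛1063, ω). Now [Q(∛1063):Q] = 3 (since 1063 is not a perfect cube, x^3 - 1063 is irreducible) and [Q(ω):Q] = 2. Both 2 and 3 divide [K:Q], and [K:Q] ≤ 3·2 = 6, so [K:Q] = 6. (Equivalently: Q(∛1063) ⊂ R but ω ∉ R, so [K : Q(∛1063)] = 2.)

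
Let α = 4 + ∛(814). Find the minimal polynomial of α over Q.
m_α(x) = x^3 - 12x^2 + 48x - 878

Set β = α - 4 = ∛(814), so β^3 = 814. Then (α - 4)^3 - 814 = 0, i.e. α is a root of g(x) = (x - 4)^3 - 814 = x^3 - 12x^2 + 48x - 878. Since g(x) = h(x - 4) where h(x) = x^3 - 814, and h is irreducible over Q (because 814 is not a perfect cube, so h has no rational root, and a monic cubic with no rational root is irreducible), g is also irreducible (irreducibility is preserved under the substitution x → x - 4). Hence m_α(x) = x^3 - 12x^2 + 48x - 878.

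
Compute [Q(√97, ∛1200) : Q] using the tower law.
[Q(√97, ∛1200) : Q] = 6

Let L = Q(√97, ∛1200). Since Q(√97) ⊂ L and [Q(√97):Q] = 2, the tower law gives 2 | [L:Q]. Likewise Q(∛1200) ⊂ L with [Q(∛1200):Q] = 3 (because 1200 is not a perfect cube), so 3 | [L:Q]. As gcd(2,3) = 1, [L:Q] is divisible by 6. Conversely L is generated over Q by √97 and ∛1200, so [L:Q] ≤ 2·3 = 6. Therefore [Q(√97, ∛1200) : Q] = 6.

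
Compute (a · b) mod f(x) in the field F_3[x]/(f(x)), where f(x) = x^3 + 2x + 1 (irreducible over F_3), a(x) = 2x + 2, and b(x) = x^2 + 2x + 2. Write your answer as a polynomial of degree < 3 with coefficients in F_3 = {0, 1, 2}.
a · b ≡ x + 2 (mod f(x))

Multiply in F_3[x]: a(x)·b(x) = (2x + 2)·(x^2 + 2x + 2) = 2x^3 + 2x + 1. This has degree ≥ 3, so divide by f(x) over F_3: 2x^3 + 2x + 1 = (2)·(x^3 + 2x + 1) + (x + 2). Hence a·b ≡ x + 2 (mod f). (F_3[x]/(f) is a field with 3^3 = 27 elements since f is irreducible of degree 3.)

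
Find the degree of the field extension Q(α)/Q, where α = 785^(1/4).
[Q(α):Q] = 4

α is a root of x^4 - 785. By Eisenstein's criterion at the prime p = 5 (which divides the constant term 785 but p^2 = 25 does not, since 785 is squarefree), x^4 - 785 is irreducible over Q. Hence [Q(α):Q] = 4.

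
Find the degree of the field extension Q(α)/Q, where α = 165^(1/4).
[Q(α):Q] = 4

α is a root of x^4 - 165. By Eisenstein's criterion at the prime p = 3 (which divides the constant term 165 but p^2 = 9 does not, since 165 is squarefree), x^4 - 165 is irreducible over Q. Hence [Q(α):Q] = 4.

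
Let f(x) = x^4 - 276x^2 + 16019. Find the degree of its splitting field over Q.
[K : Q] = 4

Solving the quadratic in x^2: x^2 = (276 ± √(276^2 - 4·16019))/2 = (276 ± √12100)/2 = (276 ± 110)/2, giving x^2 = 83 or x^2 = 193. So f(x) = (x^2 - 83)(x^2 - 193) and the roots of f are ±√83, ±√193. Hence the splitting field is K = Q(√83, √193). Since 83 and 193 are distinct squarefree integers > 1, their product 16019 is not a perfect square, so √193 ∉ Q(√83). By the tower law [K:Q] = [Q(√83,√193):Q(√83)] · [Q(√83):Q] = 2 · 2 = 4.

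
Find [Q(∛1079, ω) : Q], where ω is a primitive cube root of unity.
[Q(∛1079, ω) : Q] = 6

[Q(∛1079):Q] = 3 (min poly x^3 - 1079, irreducible since 1079 is not a perfect cube). [Q(ω):Q] = 2 (min poly x^2 + x + 1). Since Q(∛1079) ⊂ R and ω ∉ R, we have ω ∉ Q(∛1079), so x^2 + x + 1 remains irreducible over Q(∛1079) and [Q(∛1079, ω) : Q(∛1079)] = 2. By the tower law, [Q(∛1079, ω) : Q] = 3 · 2 = 6. (In fact Q(∛1079, ω) is the splitting field of x^3 - 1079 over Q.)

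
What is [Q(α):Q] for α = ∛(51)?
[Q(α):Q] = 3

The minimal polynomial of α is x^3 - 51, irreducible over Q since 51 is not a perfect cube (so x^3 - 51 has no rational root). Hence [Q(α):Q] = deg(m_α) = 3.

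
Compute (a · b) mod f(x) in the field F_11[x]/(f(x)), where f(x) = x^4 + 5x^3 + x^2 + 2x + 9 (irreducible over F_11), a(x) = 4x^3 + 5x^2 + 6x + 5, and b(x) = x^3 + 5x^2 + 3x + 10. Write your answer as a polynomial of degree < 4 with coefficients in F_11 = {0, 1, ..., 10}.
a · b ≡ 7x^3 + 2x + 1 (mod f(x))

Multiply in F_11[x]: a(x)·b(x) = (4x^3 + 5x^2 + 6x + 5)·(x^3 + 5x^2 + 3x + 10) = 4x^6 + 3x^5 + 10x^4 + 2x^3 + 5x^2 + 9x + 6. This has degree ≥ 4, so divide by f(x) over F_11: 4x^6 + 3x^5 + 10x^4 + 2x^3 + 5x^2 + 9x + 6 = (4x^2 + 5x + 3)·(x^4 + 5x^3 + x^2 + 2x + 9) + (7x^3 + 2x + 1). Hence a·b ≡ 7x^3 + 2x + 1 (mod f). (F_11[x]/(f) is a field with 11^4 = 14641 elements since f is irreducible of degree 4.)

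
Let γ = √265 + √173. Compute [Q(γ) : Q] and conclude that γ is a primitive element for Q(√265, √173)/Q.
[Q(γ) : Q] = 4 (equivalently, Q(γ) = Q(√265, √173))

Obviously Q(γ) ⊆ Q(√265, √173), and [Q(√265, √173):Q] = 4 (since 265, 173 are distinct squarefree integers > 1 with 45845 not a perfect square). To show equality we compute the minimal polynomial of γ. From γ = √265 + √173: γ^2 = 265 + 2√(45845) + 173 = 438 + 2√(45845), so γ^2 - 438 = 2√(45845); squaring, (γ^2 - 438)^2 = 4·45845, i.e. γ^4 - 876γ^2 + 191844 - 183380 = 0, i.e. γ^4 - 876γ^2 + 8464 = 0. So γ is a root of x^4 - 876x^2 + 8464. This polynomial is irreducible over Q: it has no rational root (each ±√265 ± √173 is irrational), and any factorization into two quadratics over Q would force √(45845) ∈ Q (pairing opposite roots) or √265, √173 ∈ Q (other pairings), all impossible. Hence [Q(γ):Q] = 4 = [Q(√265, √173):Q], so Q(γ) = Q(√265, √173).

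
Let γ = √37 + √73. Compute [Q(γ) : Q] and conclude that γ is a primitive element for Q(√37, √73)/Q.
[Q(γ) : Q] = 4 (equivalently, Q(γ) = Q(√37, √73))

Obviously Q(γ) ⊆ Q(√37, √73), and [Q(√37, √73):Q] = 4 (since 37, 73 are distinct squarefree integers > 1 with 2701 not a perfect square). To show equality we compute the minimal polynomial of γ. From γ = √37 + √73: γ^2 = 37 + 2√(2701) + 73 = 110 + 2√(2701), so γ^2 - 110 = 2√(2701); squaring, (γ^2 - 110)^2 = 4·2701, i.e. γ^4 - 220γ^2 + 12100 - 10804 = 0, i.e. γ^4 - 220γ^2 + 1296 = 0. So γ is a root of x^4 - 220x^2 + 1296. This polynomial is irreducible over Q: it has no rational root (each ±√37 ± √73 is irrational), and any factorization into two quadratics over Q would force √(2701) ∈ Q (pairing opposite roots) or √37, √73 ∈ Q (other pairings), all impossible. Hence [Q(γ):Q] = 4 = [Q(√37, √73):Q], so Q(γ) = Q(√37, √73).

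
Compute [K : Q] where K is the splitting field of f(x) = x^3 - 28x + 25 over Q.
[K : Q] = 6

By the rational root test, any rational root of the monic integer polynomial f(x) = x^3 - 28x + 25 must be an integer dividing the constant term 25, i.e. one of ±{1, 5, 25}. Evaluating: f(1) = -2, f(-1) = 52, f(5) = 10, f(-5) = 40, f(25) = 14950, f(-25) = -14900; none is 0, so f has no rational root and is therefore irreducible over Q (a cubic with no linear factor over a field is irreducible). For an irreducible cubic, the Galois group is A_3 or S_3 according as the discriminant disc(f) = -4a^3 - 27b^2 = -4·(-28)^3 - 27·(25)^2 = 70933 is or is not a square in Q. Here disc(f) = 70933 is not a perfect square in Q, so the Galois group of f over Q is not contained in A_3 and must be all of S_3. The splitting field has degree |S_3| = 6 over Q, so [K : Q] = 6.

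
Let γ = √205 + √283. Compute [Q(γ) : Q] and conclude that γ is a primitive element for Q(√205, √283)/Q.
[Q(γ) : Q] = 4 (equivalently, Q(γ) = Q(√205, √283))

Obviously Q(γ) ⊆ Q(√205, √283), and [Q(√205, √283):Q] = 4 (since 205, 283 are distinct squarefree integers > 1 with 58015 not a perfect square). To show equality we compute the minimal polynomial of γ. From γ = √205 + √283: γ^2 = 205 + 2√(58015) + 283 = 488 + 2√(58015), so γ^2 - 488 = 2√(58015); squaring, (γ^2 - 488)^2 = 4·58015, i.e. γ^4 - 976γ^2 + 238144 - 232060 = 0, i.e. γ^4 - 976γ^2 + 6084 = 0. So γ is a root of x^4 - 976x^2 + 6084. This polynomial is irreducible over Q: it has no rational root (each ±√205 ± √283 is irrational), and any factorization into two quadratics over Q would force √(58015) ∈ Q (pairing opposite roots) or √205, √283 ∈ Q (other pairings), all impossible. Hence [Q(γ):Q] = 4 = [Q(√205, √283):Q], so Q(γ) = Q(√205, √283).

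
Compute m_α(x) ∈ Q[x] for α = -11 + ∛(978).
m_α(x) = x^3 + 33x^2 + 363x + 353

Set β = α + 11 = ∛(978), so β^3 = 978. Then (α + 11)^3 - 978 = 0, i.e. α is a root of g(x) = (x + 11)^3 - 978 = x^3 + 33x^2 + 363x + 353. Since g(x) = h(x + 11) where h(x) = x^3 - 978, and h is irreducible over Q (because 978 is not a perfect cube, so h has no rational root, and a monic cubic with no rational root is irreducible), g is also irreducible (irreducibility is preserved under the substitution x → x + 11). Hence m_α(x) = x^3 + 33x^2 + 363x + 353.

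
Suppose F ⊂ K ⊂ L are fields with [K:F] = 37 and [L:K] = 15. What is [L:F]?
[L:F] = 555

The tower law says that for any tower of field extensions F ⊂ K ⊂ L with finite degrees, [L:F] = [L:K] · [K:F]. Here this gives [L:F] = 15 · 37 = 555.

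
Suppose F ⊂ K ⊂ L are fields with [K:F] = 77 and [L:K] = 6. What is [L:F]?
[L:F] = 462

The tower law says that for any tower of field extensions F ⊂ K ⊂ L with finite degrees, [L:F] = [L:K] · [K:F]. Here this gives [L:F] = 6 · 77 = 462.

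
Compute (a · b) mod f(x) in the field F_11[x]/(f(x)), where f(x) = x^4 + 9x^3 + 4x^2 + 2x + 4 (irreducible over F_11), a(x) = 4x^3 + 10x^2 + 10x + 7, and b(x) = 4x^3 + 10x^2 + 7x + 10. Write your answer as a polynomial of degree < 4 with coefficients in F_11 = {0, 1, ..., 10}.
a · b ≡ 7x^3 + 4x^2 + 2x + 1 (mod f(x))

Multiply in F_11[x]: a(x)·b(x) = (4x^3 + 10x^2 + 10x + 7)·(4x^3 + 10x^2 + 7x + 10) = 5x^6 + 3x^5 + 3x^4 + 7x^3 + 9x^2 + 6x + 4. This has degree ≥ 4, so divide by f(x) over F_11: 5x^6 + 3x^5 + 3x^4 + 7x^3 + 9x^2 + 6x + 4 = (5x^2 + 2x + 9)·(x^4 + 9x^3 + 4x^2 + 2x + 4) + (7x^3 + 4x^2 + 2x + 1). Hence a·b ≡ 7x^3 + 4x^2 + 2x + 1 (mod f). (F_11[x]/(f) is a field with 11^4 = 14641 elements since f is irreducible of degree 4.)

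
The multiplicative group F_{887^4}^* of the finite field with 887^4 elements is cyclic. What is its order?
|F_{887^4}^*| = 619005459360

F_{887^4} has 887^4 = 619005459361 elements; its multiplicative group consists of all nonzero elements, so |F_{887^4}^*| = 619005459361 - 1 = 619005459360. (It is cyclic since any finite subgroup of the multiplicative group of a field is cyclic.)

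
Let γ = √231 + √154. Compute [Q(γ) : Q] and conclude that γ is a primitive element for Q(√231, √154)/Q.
[Q(γ) : Q] = 4 (equivalently, Q(γ) = Q(√231, √154))

Obviously Q(γ) ⊆ Q(√231, √154), and [Q(√231, √154):Q] = 4 (since 231, 154 are distinct squarefree integers > 1 with 35574 not a perfect square). To show equality we compute the minimal polynomial of γ. From γ = √231 + √154: γ^2 = 231 + 2√(35574) + 154 = 385 + 2√(35574), so γ^2 - 385 = 2√(35574); squaring, (γ^2 - 385)^2 = 4·35574, i.e. γ^4 - 770γ^2 + 148225 - 142296 = 0, i.e. γ^4 - 770γ^2 + 5929 = 0. So γ is a root of x^4 - 770x^2 + 5929. This polynomial is irreducible over Q: it has no rational root (each ±√231 ± √154 is irrational), and any factorization into two quadratics over Q would force √(35574) ∈ Q (pairing opposite roots) or √231, √154 ∈ Q (other pairings), all impossible. Hence [Q(γ):Q] = 4 = [Q(√231, √154):Q], so Q(γ) = Q(√231, √154).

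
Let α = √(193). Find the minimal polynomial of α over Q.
m_α(x) = x^2 - 193

α satisfies α^2 - 193 = 0, so x^2 - 193 annihilates α. Since d = 193 is squarefree and ≠ 1, it is not a perfect square in Q, so x^2 - 193 has no rational root and is therefore irreducible over Q (a degree-2 polynomial over a field is irreducible iff it has no root). Hence m_α(x) = x^2 - 193.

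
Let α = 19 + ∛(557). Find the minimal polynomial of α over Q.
m_α(x) = x^3 - 57x^2 + 1083x - 7416

Set β = α - 19 = ∛(557), so β^3 = 557. Then (α - 19)^3 - 557 = 0, i.e. α is a root of g(x) = (x - 19)^3 - 557 = x^3 - 57x^2 + 1083x - 7416. Since g(x) = h(x - 19) where h(x) = x^3 - 557, and h is irreducible over Q (because 557 is not a perfect cube, so h has no rational root, and a monic cubic with no rational root is irreducible), g is also irreducible (irreducibility is preserved under the substitution x → x - 19). Hence m_α(x) = x^3 - 57x^2 + 1083x - 7416.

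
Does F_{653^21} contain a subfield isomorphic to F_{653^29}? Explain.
No: F_{653^29} is not a subfield of F_{653^21}

F_{p^m} embeds in F_{p^n} iff m | n. Here 29 ∤ 21 (since 21 = 0·29 + 21 with remainder 21 ≠ 0), so F_{653^29} is not a subfield of F_{653^21}. Equivalently: if it were, the tower law would give 29 = [F_{653^29}:F_653] dividing [F_{653^21}:F_653] = 21, contradiction.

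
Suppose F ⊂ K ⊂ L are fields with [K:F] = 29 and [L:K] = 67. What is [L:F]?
[L:F] = 1943

The tower law says that for any tower of field extensions F ⊂ K ⊂ L with finite degrees, [L:F] = [L:K] · [K:F]. Here this gives [L:F] = 67 · 29 = 1943.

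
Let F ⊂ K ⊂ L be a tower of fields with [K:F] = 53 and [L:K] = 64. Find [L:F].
[L:F] = 3392

The tower law says that for any tower of field extensions F ⊂ K ⊂ L with finite degrees, [L:F] = [L:K] · [K:F]. Here this gives [L:F] = 64 · 53 = 3392.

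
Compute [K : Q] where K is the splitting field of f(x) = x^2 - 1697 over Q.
[K : Q] = 2

f(x) = x^2 - 1697 factors as (x - √1697)(x + √1697). The splitting field is K = Q(√1697). Since 1697 is squarefree and > 1, it is not a perfect square, so x^2 - 1697 is irreducible over Q and [Q(√1697) : Q] = 2. Hence [K : Q] = 2.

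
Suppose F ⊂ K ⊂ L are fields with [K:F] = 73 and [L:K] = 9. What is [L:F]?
[L:F] = 657

The tower law says that for any tower of field extensions F ⊂ K ⊂ L with finite degrees, [L:F] = [L:K] · [K:F]. Here this gives [L:F] = 9 · 73 = 657.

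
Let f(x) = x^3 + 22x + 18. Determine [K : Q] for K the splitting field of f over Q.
[K : Q] = 6

By the rational root test, any rational root of the monic integer polynomial f(x) = x^3 + 22x + 18 must be an integer dividing the constant term 18, i.e. one of ±{1, 2, 3, 6, 9, 18}. Evaluating: f(1) = 41, f(-1) = -5, f(2) = 70, f(-2) = -34, f(3) = 111, f(-3) = -75, f(6) = 366, f(-6) = -330, f(9) = 945, f(-9) = -909, f(18) = 6246, f(-18) = -6210; none is 0, so f has no rational root and is therefore irreducible over Q (a cubic with no linear factor over a field is irreducible). For an irreducible cubic, the Galois group is A_3 or S_3 according as the discriminant disc(f) = -4a^3 - 27b^2 = -4·(22)^3 - 27·(18)^2 = -51340 is or is not a square in Q. Here disc(f) = -51340 is not a perfect square in Q, so the Galois group of f over Q is not contained in A_3 and must be all of S_3. The splitting field has degree |S_3| = 6 over Q, so [K : Q] = 6.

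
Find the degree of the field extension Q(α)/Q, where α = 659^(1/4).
[Q(α):Q] = 4

α is a root of x^4 - 659. By Eisenstein's criterion at the prime p = 659 (which divides the constant term 659 but p^2 = 434281 does not, since 659 is squarefree), x^4 - 659 is irreducible over Q. Hence [Q(α):Q] = 4.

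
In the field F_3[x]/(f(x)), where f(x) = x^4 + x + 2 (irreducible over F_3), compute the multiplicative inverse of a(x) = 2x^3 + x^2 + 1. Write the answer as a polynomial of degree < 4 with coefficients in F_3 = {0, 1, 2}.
a(x)^(-1) ≡ x^2 + x + 1 (mod f(x))

Since f is irreducible over F_3, F_3[x]/(f) is a field and a(x) ≠ 0 has an inverse. Apply the extended Euclidean algorithm to f(x) and a(x) in F_3[x]: f(x) = (2x + 2)·a(x) + (x^2 + 2x);  a(x) = (2x)·(x^2 + 2x) + (1). The last nonzero remainder is the constant 1 = gcd(f, a) in F_3. Back-substituting through the division chain expresses 1 = s(x)·a(x) + t(x)·f(x) with s(x) ≡ x^2 + x + 1 (mod f), so a(x)^(-1) ≡ s(x) = x^2 + x + 1 (mod f). Check: (2x^3 + x^2 + 1)·(x^2 + x + 1) = 2x^5 + 2x^2 + x + 1 ≡ 1 (mod x^4 + x + 2).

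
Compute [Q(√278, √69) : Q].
[Q(√278, √69) : Q] = 4

[Q(√278):Q] = 2 (min poly x^2 - 278, irreducible since 278 is squarefree > 1). For the top step, suppose √69 ∈ Q(√278), say √69 = c + d√278 with c, d ∈ Q. Squaring: 69 = c^2 + 278d^2 + 2cd√278. Since √278 ∉ Q this forces 2cd = 0. If d = 0 then √69 = c ∈ Q, contradicting 69 squarefree > 1. If c = 0 then 69 = 278d^2, so 278·69 = (278d)^2 is a perfect square in Q — but 278·69 = 19182 is not a perfect square (since 278 and 69 are distinct squarefree integers). Contradiction. Hence √69 ∉ Q(√278), so x^2 - 69 stays irreducible over Q(√278) and [Q(√278, √69) : Q(√278)] = 2. By the tower law, [Q(√278, √69) : Q] = 2 · 2 = 4.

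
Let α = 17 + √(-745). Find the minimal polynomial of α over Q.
m_α(x) = x^2 - 34x + 1034

From α - 17 = √(-745), squaring gives (α - 17)^2 = -745, i.e. α^2 - 34α + 289 = -745, so α^2 - 34α + 1034 = 0. The discriminant of x^2 - 34x + 1034 is (-34)^2 - 4·(1034) = 1156 - 4136 = -2980, and 4·(-745) is not a perfect square in Q since -745 is squarefree and ≠ 1. Hence x^2 - 34x + 1034 is irreducible over Q and is the minimal polynomial of α.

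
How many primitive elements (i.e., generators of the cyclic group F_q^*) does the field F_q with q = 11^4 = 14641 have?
There are φ(14640) = 3840 primitive elements

F_q^* is cyclic of order q - 1 = 14640. A cyclic group of order m has exactly φ(m) generators. Here m = 14640 = 2^4 · 3 · 5 · 61, so the number of primitive elements is φ(14640) = 3840.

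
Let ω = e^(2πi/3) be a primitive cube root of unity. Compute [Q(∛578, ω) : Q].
[Q(∛578, ω) : Q] = 6

[Q(∛578):Q] = 3 (min poly x^3 - 578, irreducible since 578 is not a perfect cube). [Q(ω):Q] = 2 (min poly x^2 + x + 1). Since Q(∛578) ⊂ R and ω ∉ R, we have ω ∉ Q(∛578), so x^2 + x + 1 remains irreducible over Q(∛578) and [Q(∛578, ω) : Q(∛578)] = 2. By the tower law, [Q(∛578, ω) : Q] = 3 · 2 = 6. (In fact Q(∛578, ω) is the splitting field of x^3 - 578 over Q.)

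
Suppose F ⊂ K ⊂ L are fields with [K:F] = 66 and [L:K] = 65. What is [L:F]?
[L:F] = 4290

The tower law says that for any tower of field extensions F ⊂ K ⊂ L with finite degrees, [L:F] = [L:K] · [K:F]. Here this gives [L:F] = 65 · 66 = 4290.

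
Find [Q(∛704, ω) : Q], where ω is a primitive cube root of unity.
[Q(∛704, ω) : Q] = 6

[Q(∛704):Q] = 3 (min poly x^3 - 704, irreducible since 704 is not a perfect cube). [Q(ω):Q] = 2 (min poly x^2 + x + 1). Since Q(∛704) ⊂ R and ω ∉ R, we have ω ∉ Q(∛704), so x^2 + x + 1 remains irreducible over Q(∛704) and [Q(∛704, ω) : Q(∛704)] = 2. By the tower law, [Q(∛704, ω) : Q] = 3 · 2 = 6. (In fact Q(∛704, ω) is the splitting field of x^3 - 704 over Q.)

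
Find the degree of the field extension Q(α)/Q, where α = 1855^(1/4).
[Q(α):Q] = 4

α is a root of x^4 - 1855. By Eisenstein's criterion at the prime p = 5 (which divides the constant term 1855 but p^2 = 25 does not, since 1855 is squarefree), x^4 - 1855 is irreducible over Q. Hence [Q(α):Q] = 4.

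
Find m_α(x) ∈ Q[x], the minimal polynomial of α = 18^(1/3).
m_α(x) = x^3 - 18

α satisfies α^3 = 18, so x^3 - 18 annihilates α. By the rational root test, a rational root p/q (in lowest terms) of x^3 - 18 would satisfy p^3 = 18 q^3, forcing q = 1 and p^3 = 18; but 18 is not a perfect cube, contradiction. A monic cubic over Q with no rational root is irreducible (any nontrivial factorization would include a linear factor). Hence x^3 - 18 is the minimal polynomial of α, and in particular [Q(α):Q] = 3.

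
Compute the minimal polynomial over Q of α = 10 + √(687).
m_α(x) = x^2 - 20x - 587

From α - 10 = √(687), squaring gives (α - 10)^2 = 687, i.e. α^2 - 20α + 100 = 687, so α^2 - 20α - 587 = 0. The discriminant of x^2 - 20x - 587 is (-20)^2 - 4·(-587) = 400 + 2348 = 2748, and 4·(687) is not a perfect square in Q since 687 is squarefree and ≠ 1. Hence x^2 - 20x - 587 is irreducible over Q and is the minimal polynomial of α.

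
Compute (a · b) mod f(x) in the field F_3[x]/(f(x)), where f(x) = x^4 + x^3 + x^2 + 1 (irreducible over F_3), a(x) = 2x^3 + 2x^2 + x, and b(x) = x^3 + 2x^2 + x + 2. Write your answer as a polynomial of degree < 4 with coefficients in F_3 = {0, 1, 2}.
a · b ≡ 2x^2 + x + 2 (mod f(x))

Multiply in F_3[x]: a(x)·b(x) = (2x^3 + 2x^2 + x)·(x^3 + 2x^2 + x + 2) = 2x^6 + x^4 + 2x^3 + 2x^2 + 2x. This has degree ≥ 4, so divide by f(x) over F_3: 2x^6 + x^4 + 2x^3 + 2x^2 + 2x = (2x^2 + x + 1)·(x^4 + x^3 + x^2 + 1) + (2x^2 + x + 2). Hence a·b ≡ 2x^2 + x + 2 (mod f). (F_3[x]/(f) is a field with 3^4 = 81 elements since f is irreducible of degree 4.)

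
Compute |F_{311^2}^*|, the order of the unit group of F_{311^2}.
|F_{311^2}^*| = 96720

F_{311^2} has 311^2 = 96721 elements; its multiplicative group consists of all nonzero elements, so |F_{311^2}^*| = 96721 - 1 = 96720. (It is cyclic since any finite subgroup of the multiplicative group of a field is cyclic.)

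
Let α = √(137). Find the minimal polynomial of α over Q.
m_α(x) = x^2 - 137

α satisfies α^2 - 137 = 0, so x^2 - 137 annihilates α. Since d = 137 is squarefree and ≠ 1, it is not a perfect square in Q, so x^2 - 137 has no rational root and is therefore irreducible over Q (a degree-2 polynomial over a field is irreducible iff it has no root). Hence m_α(x) = x^2 - 137.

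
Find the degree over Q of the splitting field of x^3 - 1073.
[K : Q] = 6

The roots of x^3 - 1073 are ∛1073, ω∛1073, ω^2∛1073 where ω = e^(2πi/3) is a primitive cube root of unity, so K = Q(∛1073, ω). Now [Q(∛1073):Q] = 3 (since 1073 is not a perfect cube, x^3 - 1073 is irreducible) and [Q(ω):Q] = 2. Both 2 and 3 divide [K:Q], and [K:Q] ≤ 3·2 = 6, so [K:Q] = 6. (Equivalently: Q(∛1073) ⊂ R but ω ∉ R, so [K : Q(∛1073)] = 2.)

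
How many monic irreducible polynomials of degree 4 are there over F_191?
There are 332706720 monic irreducible polynomials of degree 4 over F_191

Each element of F_{191^4} that lies in no proper subfield is a root of exactly one monic irreducible of degree 4 over F_191, and each such polynomial has 4 distinct roots in F_{191^4}. By Möbius inversion the count is N_191(4) = (1/4) Σ_{d|4} μ(4/d) · 191^d = (1/4)(μ(4)·191^1 + μ(2)·191^2 + μ(1)·191^4) = 1330826880/4 = 332706720.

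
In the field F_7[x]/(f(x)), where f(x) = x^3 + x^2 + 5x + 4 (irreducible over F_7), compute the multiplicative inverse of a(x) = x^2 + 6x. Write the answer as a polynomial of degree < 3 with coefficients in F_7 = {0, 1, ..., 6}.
a(x)^(-1) ≡ 5x + 3 (mod f(x))

Since f is irreducible over F_7, F_7[x]/(f) is a field and a(x) ≠ 0 has an inverse. Apply the extended Euclidean algorithm to f(x) and a(x) in F_7[x]: f(x) = (x + 2)·a(x) + (4). The last nonzero remainder is the constant 4 = gcd(f, a) in F_7. Back-substituting through the division chain expresses 4 = s(x)·a(x) + t(x)·f(x) with s(x) ≡ 6x + 5 (mod f), so (6x + 5)·a(x) ≡ 4 (mod f). Multiplying by 4^(-1) ≡ 2 in F_7 gives a(x)^(-1) ≡ 2·(6x + 5) ≡ 5x + 3 (mod f). Check: (x^2 + 6x)·(5x + 3) = 5x^3 + 5x^2 + 4x ≡ 1 (mod x^3 + x^2 + 5x + 4).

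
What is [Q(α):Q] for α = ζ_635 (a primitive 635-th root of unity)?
[Q(α):Q] = 504

The minimal polynomial of ζ_635 over Q is the 635-th cyclotomic polynomial Φ_635(x), which is irreducible over Q and has degree φ(635) = 504. Hence [Q(α):Q] = φ(635) = 504.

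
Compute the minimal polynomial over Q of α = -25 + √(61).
m_α(x) = x^2 + 50x + 564

From α + 25 = √(61), squaring gives (α + 25)^2 = 61, i.e. α^2 + 50α + 625 = 61, so α^2 + 50α + 564 = 0. The discriminant of x^2 + 50x + 564 is (50)^2 - 4·(564) = 2500 - 2256 = 244, and 4·(61) is not a perfect square in Q since 61 is squarefree and ≠ 1. Hence x^2 + 50x + 564 is irreducible over Q and is the minimal polynomial of α.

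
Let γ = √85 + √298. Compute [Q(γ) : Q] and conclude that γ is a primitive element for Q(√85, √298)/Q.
[Q(γ) : Q] = 4 (equivalently, Q(γ) = Q(√85, √298))

Obviously Q(γ) ⊆ Q(√85, √298), and [Q(√85, √298):Q] = 4 (since 85, 298 are distinct squarefree integers > 1 with 25330 not a perfect square). To show equality we compute the minimal polynomial of γ. From γ = √85 + √298: γ^2 = 85 + 2√(25330) + 298 = 383 + 2√(25330), so γ^2 - 383 = 2√(25330); squaring, (γ^2 - 383)^2 = 4·25330, i.e. γ^4 - 766γ^2 + 146689 - 101320 = 0, i.e. γ^4 - 766γ^2 + 45369 = 0. So γ is a root of x^4 - 766x^2 + 45369. This polynomial is irreducible over Q: it has no rational root (each ±√85 ± √298 is irrational), and any factorization into two quadratics over Q would force √(25330) ∈ Q (pairing opposite roots) or √85, √298 ∈ Q (other pairings), all impossible. Hence [Q(γ):Q] = 4 = [Q(√85, √298):Q], so Q(γ) = Q(√85, √298).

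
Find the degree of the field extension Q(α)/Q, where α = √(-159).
[Q(α):Q] = 2

[Q(α):Q] equals the degree of the minimal polynomial of α. Here α^2 = -159 and x^2 + 159 is irreducible (d = -159 is squarefree, ≠ 1, hence not a square), so deg(m_α) = 2. Thus [Q(α):Q] = 2.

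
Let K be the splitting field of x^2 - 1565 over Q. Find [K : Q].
[K : Q] = 2

f(x) = x^2 - 1565 factors as (x - √1565)(x + √1565). The splitting field is K = Q(√1565). Since 1565 is squarefree and > 1, it is not a perfect square, so x^2 - 1565 is irreducible over Q and [Q(√1565) : Q] = 2. Hence [K : Q] = 2.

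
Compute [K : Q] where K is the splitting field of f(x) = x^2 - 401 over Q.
[K : Q] = 2

f(x) = x^2 - 401 factors as (x - √401)(x + √401). The splitting field is K = Q(√401). Since 401 is squarefree and > 1, it is not a perfect square, so x^2 - 401 is irreducible over Q and [Q(√401) : Q] = 2. Hence [K : Q] = 2.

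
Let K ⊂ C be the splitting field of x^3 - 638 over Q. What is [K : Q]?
[K : Q] = 6

The roots of x^3 - 638 are ∛638, ω∛638, ω^2∛638 where ω = e^(2πi/3) is a primitive cube root of unity, so K = Q(∛638, ω). Now [Q(∛638):Q] = 3 (since 638 is not a perfect cube, x^3 - 638 is irreducible) and [Q(ω):Q] = 2. Both 2 and 3 divide [K:Q], and [K:Q] ≤ 3·2 = 6, so [K:Q] = 6. (Equivalently: Q(∛638) ⊂ R but ω ∉ R, so [K : Q(∛638)] = 2.)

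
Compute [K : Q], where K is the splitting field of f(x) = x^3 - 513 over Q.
[K : Q] = 6

The roots of x^3 - 513 are ∛513, ω∛513, ω^2∛513 where ω = e^(2πi/3) is a primitive cube root of unity, so K = Q(∛513, ω). Now [Q(∛513):Q] = 3 (since 513 is not a perfect cube, x^3 - 513 is irreducible) and [Q(ω):Q] = 2. Both 2 and 3 divide [K:Q], and [K:Q] ≤ 3·2 = 6, so [K:Q] = 6. (Equivalently: Q(∛513) ⊂ R but ω ∉ R, so [K : Q(∛513)] = 2.)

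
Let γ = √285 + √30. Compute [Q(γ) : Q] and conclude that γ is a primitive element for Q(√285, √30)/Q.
[Q(γ) : Q] = 4 (equivalently, Q(γ) = Q(√285, √30))

Obviously Q(γ) ⊆ Q(√285, √30), and [Q(√285, √30):Q] = 4 (since 285, 30 are distinct squarefree integers > 1 with 8550 not a perfect square). To show equality we compute the minimal polynomial of γ. From γ = √285 + √30: γ^2 = 285 + 2√(8550) + 30 = 315 + 2√(8550), so γ^2 - 315 = 2√(8550); squaring, (γ^2 - 315)^2 = 4·8550, i.e. γ^4 - 630γ^2 + 99225 - 34200 = 0, i.e. γ^4 - 630γ^2 + 65025 = 0. So γ is a root of x^4 - 630x^2 + 65025. This polynomial is irreducible over Q: it has no rational root (each ±√285 ± √30 is irrational), and any factorization into two quadratics over Q would force √(8550) ∈ Q (pairing opposite roots) or √285, √30 ∈ Q (other pairings), all impossible. Hence [Q(γ):Q] = 4 = [Q(√285, √30):Q], so Q(γ) = Q(√285, √30).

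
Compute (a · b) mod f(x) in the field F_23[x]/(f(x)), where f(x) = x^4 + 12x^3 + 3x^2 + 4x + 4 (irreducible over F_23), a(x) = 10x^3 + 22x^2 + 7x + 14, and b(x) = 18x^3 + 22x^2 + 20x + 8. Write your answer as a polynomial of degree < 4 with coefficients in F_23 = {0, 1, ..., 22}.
a · b ≡ 16x^3 + 10x^2 + 21x + 15 (mod f(x))

Multiply in F_23[x]: a(x)·b(x) = (10x^3 + 22x^2 + 7x + 14)·(18x^3 + 22x^2 + 20x + 8) = 19x^6 + 18x^5 + 5x^4 + 6x^3 + 3x^2 + 14x + 20. This has degree ≥ 4, so divide by f(x) over F_23: 19x^6 + 18x^5 + 5x^4 + 6x^3 + 3x^2 + 14x + 20 = (19x^2 + 20x + 7)·(x^4 + 12x^3 + 3x^2 + 4x + 4) + (16x^3 + 10x^2 + 21x + 15). Hence a·b ≡ 16x^3 + 10x^2 + 21x + 15 (mod f). (F_23[x]/(f) is a field with 23^4 = 279841 elements since f is irreducible of degree 4.)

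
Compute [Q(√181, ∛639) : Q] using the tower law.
[Q(√181, ∛639) : Q] = 6

Let L = Q(√181, ∛639). Since Q(√181) ⊂ L and [Q(√181):Q] = 2, the tower law gives 2 | [L:Q]. Likewise Q(∛639) ⊂ L with [Q(∛639):Q] = 3 (because 639 is not a perfect cube), so 3 | [L:Q]. As gcd(2,3) = 1, [L:Q] is divisible by 6. Conversely L is generated over Q by √181 and ∛639, so [L:Q] ≤ 2·3 = 6. Therefore [Q(√181, ∛639) : Q] = 6.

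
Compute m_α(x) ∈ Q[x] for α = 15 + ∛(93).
m_α(x) = x^3 - 45x^2 + 675x - 3468

Set β = α - 15 = ∛(93), so β^3 = 93. Then (α - 15)^3 - 93 = 0, i.e. α is a root of g(x) = (x - 15)^3 - 93 = x^3 - 45x^2 + 675x - 3468. Since g(x) = h(x - 15) where h(x) = x^3 - 93, and h is irreducible over Q (because 93 is not a perfect cube, so h has no rational root, and a monic cubic with no rational root is irreducible), g is also irreducible (irreducibility is preserved under the substitution x → x - 15). Hence m_α(x) = x^3 - 45x^2 + 675x - 3468.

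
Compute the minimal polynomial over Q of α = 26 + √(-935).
m_α(x) = x^2 - 52x + 1611

From α - 26 = √(-935), squaring gives (α - 26)^2 = -935, i.e. α^2 - 52α + 676 = -935, so α^2 - 52α + 1611 = 0. The discriminant of x^2 - 52x + 1611 is (-52)^2 - 4·(1611) = 2704 - 6444 = -3740, and 4·(-935) is not a perfect square in Q since -935 is squarefree and ≠ 1. Hence x^2 - 52x + 1611 is irreducible over Q and is the minimal polynomial of α.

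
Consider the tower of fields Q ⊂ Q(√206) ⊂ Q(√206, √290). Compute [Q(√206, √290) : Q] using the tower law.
[Q(√206, √290) : Q] = 4

[Q(√206):Q] = 2 (min poly x^2 - 206, irreducible since 206 is squarefree > 1). For the top step, suppose √290 ∈ Q(√206), say √290 = c + d√206 with c, d ∈ Q. Squaring: 290 = c^2 + 206d^2 + 2cd√206. Since √206 ∉ Q this forces 2cd = 0. If d = 0 then √290 = c ∈ Q, contradicting 290 squarefree > 1. If c = 0 then 290 = 206d^2, so 206·290 = (206d)^2 is a perfect square in Q — but 206·290 = 59740 is not a perfect square (since 206 and 290 are distinct squarefree integers). Contradiction. Hence √290 ∉ Q(√206), so x^2 - 290 stays irreducible over Q(√206) and [Q(√206, √290) : Q(√206)] = 2. By the tower law, [Q(√206, √290) : Q] = 2 · 2 = 4.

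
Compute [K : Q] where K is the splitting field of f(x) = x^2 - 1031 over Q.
[K : Q] = 2

f(x) = x^2 - 1031 factors as (x - √1031)(x + √1031). The splitting field is K = Q(√1031). Since 1031 is squarefree and > 1, it is not a perfect square, so x^2 - 1031 is irreducible over Q and [Q(√1031) : Q] = 2. Hence [K : Q] = 2.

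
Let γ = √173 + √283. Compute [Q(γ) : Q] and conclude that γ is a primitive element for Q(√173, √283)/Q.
[Q(γ) : Q] = 4 (equivalently, Q(γ) = Q(√173, √283))

Obviously Q(γ) ⊆ Q(√173, √283), and [Q(√173, √283):Q] = 4 (since 173, 283 are distinct squarefree integers > 1 with 48959 not a perfect square). To show equality we compute the minimal polynomial of γ. From γ = √173 + √283: γ^2 = 173 + 2√(48959) + 283 = 456 + 2√(48959), so γ^2 - 456 = 2√(48959); squaring, (γ^2 - 456)^2 = 4·48959, i.e. γ^4 - 912γ^2 + 207936 - 195836 = 0, i.e. γ^4 - 912γ^2 + 12100 = 0. So γ is a root of x^4 - 912x^2 + 12100. This polynomial is irreducible over Q: it has no rational root (each ±√173 ± √283 is irrational), and any factorization into two quadratics over Q would force √(48959) ∈ Q (pairing opposite roots) or √173, √283 ∈ Q (other pairings), all impossible. Hence [Q(γ):Q] = 4 = [Q(√173, √283):Q], so Q(γ) = Q(√173, √283).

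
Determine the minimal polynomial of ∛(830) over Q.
m_α(x) = x^3 - 830

α satisfies α^3 = 830, so x^3 - 830 annihilates α. By the rational root test, a rational root p/q (in lowest terms) of x^3 - 830 would satisfy p^3 = 830 q^3, forcing q = 1 and p^3 = 830; but 830 is not a perfect cube, contradiction. A monic cubic over Q with no rational root is irreducible (any nontrivial factorization would include a linear factor). Hence x^3 - 830 is the minimal polynomial of α, and in particular [Q(α):Q] = 3.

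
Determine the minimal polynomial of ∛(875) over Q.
m_α(x) = x^3 - 875

α satisfies α^3 = 875, so x^3 - 875 annihilates α. By the rational root test, a rational root p/q (in lowest terms) of x^3 - 875 would satisfy p^3 = 875 q^3, forcing q = 1 and p^3 = 875; but 875 is not a perfect cube, contradiction. A monic cubic over Q with no rational root is irreducible (any nontrivial factorization would include a linear factor). Hence x^3 - 875 is the minimal polynomial of α, and in particular [Q(α):Q] = 3.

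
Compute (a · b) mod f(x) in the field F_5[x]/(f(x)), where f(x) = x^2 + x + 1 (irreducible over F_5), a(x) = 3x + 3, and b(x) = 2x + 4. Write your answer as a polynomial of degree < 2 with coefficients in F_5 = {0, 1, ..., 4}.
a · b ≡ 2x + 1 (mod f(x))

Multiply in F_5[x]: a(x)·b(x) = (3x + 3)·(2x + 4) = x^2 + 3x + 2. This has degree ≥ 2, so divide by f(x) over F_5: x^2 + 3x + 2 = (1)·(x^2 + x + 1) + (2x + 1). Hence a·b ≡ 2x + 1 (mod f). (F_5[x]/(f) is a field with 5^2 = 25 elements since f is irreducible of degree 2.)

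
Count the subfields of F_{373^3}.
F_{373^3} has 2 subfields

The subfields of F_{p^n} are exactly the fields F_{p^d} for d | n (each is the fixed field of the unique index-d subgroup of Gal(F_{p^n}/F_p) ≅ Z/nZ). The divisors of n = 3 are {1, 3}, giving 2 subfields: F_{373^1}, F_{373^3}.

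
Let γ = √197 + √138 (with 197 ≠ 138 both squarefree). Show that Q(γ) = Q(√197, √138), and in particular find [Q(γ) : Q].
[Q(γ) : Q] = 4 (equivalently, Q(γ) = Q(√197, √138))

Obviously Q(γ) ⊆ Q(√197, √138), and [Q(√197, √138):Q] = 4 (since 197, 138 are distinct squarefree integers > 1 with 27186 not a perfect square). To show equality we compute the minimal polynomial of γ. From γ = √197 + √138: γ^2 = 197 + 2√(27186) + 138 = 335 + 2√(27186), so γ^2 - 335 = 2√(27186); squaring, (γ^2 - 335)^2 = 4·27186, i.e. γ^4 - 670γ^2 + 112225 - 108744 = 0, i.e. γ^4 - 670γ^2 + 3481 = 0. So γ is a root of x^4 - 670x^2 + 3481. This polynomial is irreducible over Q: it has no rational root (each ±√197 ± √138 is irrational), and any factorization into two quadratics over Q would force √(27186) ∈ Q (pairing opposite roots) or √197, √138 ∈ Q (other pairings), all impossible. Hence [Q(γ):Q] = 4 = [Q(√197, √138):Q], so Q(γ) = Q(√197, √138).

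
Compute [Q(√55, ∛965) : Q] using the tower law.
[Q(√55, ∛965) : Q] = 6

Let L = Q(√55, ∛965). Since Q(√55) ⊂ L and [Q(√55):Q] = 2, the tower law gives 2 | [L:Q]. Likewise Q(∛965) ⊂ L with [Q(∛965):Q] = 3 (because 965 is not a perfect cube), so 3 | [L:Q]. As gcd(2,3) = 1, [L:Q] is divisible by 6. Conversely L is generated over Q by √55 and ∛965, so [L:Q] ≤ 2·3 = 6. Therefore [Q(√55, ∛965) : Q] = 6.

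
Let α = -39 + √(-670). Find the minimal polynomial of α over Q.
m_α(x) = x^2 + 78x + 2191

From α + 39 = √(-670), squaring gives (α + 39)^2 = -670, i.e. α^2 + 78α + 1521 = -670, so α^2 + 78α + 2191 = 0. The discriminant of x^2 + 78x + 2191 is (78)^2 - 4·(2191) = 6084 - 8764 = -2680, and 4·(-670) is not a perfect square in Q since -670 is squarefree and ≠ 1. Hence x^2 + 78x + 2191 is irreducible over Q and is the minimal polynomial of α.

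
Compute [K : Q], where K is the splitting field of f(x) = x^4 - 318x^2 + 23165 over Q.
[K : Q] = 4

Solving the quadratic in x^2: x^2 = (318 ± √(318^2 - 4·23165))/2 = (318 ± √8464)/2 = (318 ± 92)/2, giving x^2 = 205 or x^2 = 113. So f(x) = (x^2 - 205)(x^2 - 113) and the roots of f are ±√205, ±√113. Hence the splitting field is K = Q(√205, √113). Since 205 and 113 are distinct squarefree integers > 1, their product 23165 is not a perfect square, so √113 ∉ Q(√205). By the tower law [K:Q] = [Q(√205,√113):Q(√205)] · [Q(√205):Q] = 2 · 2 = 4.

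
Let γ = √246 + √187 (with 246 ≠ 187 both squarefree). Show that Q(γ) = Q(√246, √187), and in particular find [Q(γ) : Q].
[Q(γ) : Q] = 4 (equivalently, Q(γ) = Q(√246, √187))

Obviously Q(γ) ⊆ Q(√246, √187), and [Q(√246, √187):Q] = 4 (since 246, 187 are distinct squarefree integers > 1 with 46002 not a perfect square). To show equality we compute the minimal polynomial of γ. From γ = √246 + √187: γ^2 = 246 + 2√(46002) + 187 = 433 + 2√(46002), so γ^2 - 433 = 2√(46002); squaring, (γ^2 - 433)^2 = 4·46002, i.e. γ^4 - 866γ^2 + 187489 - 184008 = 0, i.e. γ^4 - 866γ^2 + 3481 = 0. So γ is a root of x^4 - 866x^2 + 3481. This polynomial is irreducible over Q: it has no rational root (each ±√246 ± √187 is irrational), and any factorization into two quadratics over Q would force √(46002) ∈ Q (pairing opposite roots) or √246, √187 ∈ Q (other pairings), all impossible. Hence [Q(γ):Q] = 4 = [Q(√246, √187):Q], so Q(γ) = Q(√246, √187).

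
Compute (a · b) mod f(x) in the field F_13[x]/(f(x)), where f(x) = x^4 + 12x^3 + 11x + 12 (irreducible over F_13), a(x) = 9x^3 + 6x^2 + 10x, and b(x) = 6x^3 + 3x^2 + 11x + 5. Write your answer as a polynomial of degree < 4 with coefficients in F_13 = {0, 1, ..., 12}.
a · b ≡ 10x^3 + 12x^2 + x + 8 (mod f(x))

Multiply in F_13[x]: a(x)·b(x) = (9x^3 + 6x^2 + 10x)·(6x^3 + 3x^2 + 11x + 5) = 2x^6 + 11x^5 + 8x^4 + 11x^3 + 10x^2 + 11x. This has degree ≥ 4, so divide by f(x) over F_13: 2x^6 + 11x^5 + 8x^4 + 11x^3 + 10x^2 + 11x = (2x^2 + 8)·(x^4 + 12x^3 + 11x + 12) + (10x^3 + 12x^2 + x + 8). Hence a·b ≡ 10x^3 + 12x^2 + x + 8 (mod f). (F_13[x]/(f) is a field with 13^4 = 28561 elements since f is irreducible of degree 4.)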